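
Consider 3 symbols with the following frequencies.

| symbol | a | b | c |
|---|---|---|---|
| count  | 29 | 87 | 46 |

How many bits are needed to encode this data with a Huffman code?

Merge the two smallest weights repeatedly:
merge a(29) and c(46): 75
merge 75 and b(87): 162
Total encoded bits = sum of merged weights = 75 + 162 = 237.

237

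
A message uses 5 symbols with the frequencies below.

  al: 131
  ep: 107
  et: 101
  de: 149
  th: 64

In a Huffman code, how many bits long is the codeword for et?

Repeatedly merge the two smallest:
merge th(64) and et(101): 165
merge ep(107) and al(131): 238
merge de(149) and 165: 314
merge 238 and 314: 552
et's leaf is at depth 3, giving a 3-bit codeword.

3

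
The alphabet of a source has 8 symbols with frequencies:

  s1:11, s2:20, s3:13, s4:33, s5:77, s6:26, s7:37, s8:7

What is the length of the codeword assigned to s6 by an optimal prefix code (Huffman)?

3

Huffman merges, smallest pair first:
merge s8(7) and s1(11): 18
merge s3(13) and 18: 31
merge s2(20) and s6(26): 46
merge 31 and s4(33): 64
merge s7(37) and 46: 83
merge 64 and s5(77): 141
merge 83 and 141: 224
s6 sits 3 levels below the root, so its codeword is 3 bits.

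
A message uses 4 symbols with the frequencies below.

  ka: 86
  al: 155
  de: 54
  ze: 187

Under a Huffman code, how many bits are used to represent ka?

Huffman merges, smallest pair first:
combine de(54), ka(86) → 140
combine 140, al(155) → 295
combine ze(187), 295 → 482
ka sits 3 levels below the root, so its codeword is 3 bits.

3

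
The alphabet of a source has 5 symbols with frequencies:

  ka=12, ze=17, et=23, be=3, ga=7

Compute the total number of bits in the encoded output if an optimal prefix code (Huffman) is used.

Greedily combine the two least-frequent nodes:
merge be(3) and ga(7): 10
merge 10 and ka(12): 22
merge ze(17) and 22: 39
merge et(23) and 39: 62
Total encoded bits = sum of merged weights = 10 + 22 + 39 + 62 = 133.

133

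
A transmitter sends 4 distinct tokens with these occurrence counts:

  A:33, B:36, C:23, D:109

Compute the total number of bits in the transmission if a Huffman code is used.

Greedily combine the two least-frequent nodes:
combine C(23), A(33) → 56
combine B(36), 56 → 92
combine 92, D(109) → 201
Total encoded bits = sum of merged weights = 56 + 92 + 201 = 349.

349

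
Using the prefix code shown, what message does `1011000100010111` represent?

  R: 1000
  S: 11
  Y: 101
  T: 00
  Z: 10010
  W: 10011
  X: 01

Read left to right; each codeword is recognised as soon as it completes (prefix code):
  101→Y | 1000→R | 1000→R | 101→Y | 11→S
Decoded message: YRRYS

YRRYS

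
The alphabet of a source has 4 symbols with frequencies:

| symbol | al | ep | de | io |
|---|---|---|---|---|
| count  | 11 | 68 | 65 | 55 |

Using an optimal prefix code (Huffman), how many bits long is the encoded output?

396

Greedily combine the two least-frequent nodes:
merge al(11) and io(55): 66
merge de(65) and 66: 131
merge ep(68) and 131: 199
Each symbol's bit-cost is frequency × depth; summing gives 396 bits (equivalently 66 + 131 + 199).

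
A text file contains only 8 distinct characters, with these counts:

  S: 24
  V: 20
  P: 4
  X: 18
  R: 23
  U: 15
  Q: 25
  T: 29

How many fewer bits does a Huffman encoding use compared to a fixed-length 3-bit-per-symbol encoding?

10

Fixed-length: 3 bits × 158 symbols = 474 bits.
Huffman merges:
combine P(4), U(15) → 19
combine X(18), 19 → 37
combine V(20), R(23) → 43
combine S(24), Q(25) → 49
combine T(29), 37 → 66
combine 43, 49 → 92
combine 66, 92 → 158
Huffman total = 19 + 37 + 43 + 49 + 66 + 92 + 158 = 464 bits.
Saving = 474 − 464 = 10 bits.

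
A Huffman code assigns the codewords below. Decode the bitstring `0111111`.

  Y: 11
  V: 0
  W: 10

VYYY

Read left to right; each codeword is recognised as soon as it completes (prefix code):
  0→V | 11→Y | 11→Y | 11→Y
Decoded message: VYYY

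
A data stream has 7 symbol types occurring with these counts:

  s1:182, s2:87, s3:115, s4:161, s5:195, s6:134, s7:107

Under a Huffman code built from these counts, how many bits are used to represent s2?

3

Build the tree from the bottom:
s2(87) + s7(107) → 194
s3(115) + s6(134) → 249
s4(161) + s1(182) → 343
194 + s5(195) → 389
249 + 343 → 592
389 + 592 → 981
s2 sits 3 levels below the root, so its codeword is 3 bits.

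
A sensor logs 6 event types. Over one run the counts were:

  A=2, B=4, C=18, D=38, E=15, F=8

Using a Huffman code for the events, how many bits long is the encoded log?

Greedily combine the two least-frequent nodes:
combine A(2), B(4) → 6
combine 6, F(8) → 14
combine 14, E(15) → 29
combine C(18), 29 → 47
combine D(38), 47 → 85
Each symbol's bit-cost is frequency × depth; summing gives 181 bits (equivalently 6 + 14 + 29 + 47 + 85).

181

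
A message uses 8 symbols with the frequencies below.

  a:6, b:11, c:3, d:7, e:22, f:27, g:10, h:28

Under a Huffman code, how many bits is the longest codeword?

5

Merge the two lowest-weight nodes at each step:
combine c(3), a(6) → 9
combine d(7), 9 → 16
combine g(10), b(11) → 21
combine 16, 21 → 37
combine e(22), f(27) → 49
combine h(28), 37 → 65
combine 49, 65 → 114
The first pair merged (c, a) ends up deepest, at depth 5.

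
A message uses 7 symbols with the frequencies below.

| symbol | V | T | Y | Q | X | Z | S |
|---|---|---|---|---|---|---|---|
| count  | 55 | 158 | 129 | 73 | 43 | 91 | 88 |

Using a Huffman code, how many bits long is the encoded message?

Build the Huffman tree bottom-up:
X(43) + V(55) → 98
Q(73) + S(88) → 161
Z(91) + 98 → 189
Y(129) + T(158) → 287
161 + 189 → 350
287 + 350 → 637
The encoded length is the sum of every internal node's weight: 98 + 161 + 189 + 287 + 350 + 637 = 1722 bits.

1722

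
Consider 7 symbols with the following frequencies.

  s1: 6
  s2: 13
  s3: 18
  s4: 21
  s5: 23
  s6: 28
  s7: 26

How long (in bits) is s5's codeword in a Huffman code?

Repeatedly merge the two smallest:
merge s1(6) and s2(13): 19
merge s3(18) and 19: 37
merge s4(21) and s5(23): 44
merge s7(26) and s6(28): 54
merge 37 and 44: 81
merge 54 and 81: 135
The subtree containing s5 is merged 3 times, so code length = 3.

3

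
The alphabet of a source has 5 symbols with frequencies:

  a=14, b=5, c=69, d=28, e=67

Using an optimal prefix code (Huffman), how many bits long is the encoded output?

363

Merge the two smallest weights repeatedly:
b(5) + a(14) → 19
19 + d(28) → 47
47 + e(67) → 114
c(69) + 114 → 183
Total encoded bits = sum of merged weights = 19 + 47 + 114 + 183 = 363.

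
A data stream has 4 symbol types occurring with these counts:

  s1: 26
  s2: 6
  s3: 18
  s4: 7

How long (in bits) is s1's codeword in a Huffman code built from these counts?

1

Huffman merges, smallest pair first:
merge s2(6) and s4(7): 13
merge 13 and s3(18): 31
merge s1(26) and 31: 57
s1 sits one level below the root: a 1-bit codeword.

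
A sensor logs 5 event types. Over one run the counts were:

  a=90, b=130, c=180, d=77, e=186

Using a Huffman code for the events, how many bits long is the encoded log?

Build the Huffman tree bottom-up:
combine d(77), a(90) → 167
combine b(130), 167 → 297
combine c(180), e(186) → 366
combine 297, 366 → 663
The encoded length is the sum of every internal node's weight: 167 + 297 + 366 + 663 = 1493 bits.

1493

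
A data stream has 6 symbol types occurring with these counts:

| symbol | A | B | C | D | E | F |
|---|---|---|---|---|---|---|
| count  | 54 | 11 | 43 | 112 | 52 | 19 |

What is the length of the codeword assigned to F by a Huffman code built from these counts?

4

Huffman merges, smallest pair first:
combine B(11), F(19) → 30
combine 30, C(43) → 73
combine E(52), A(54) → 106
combine 73, 106 → 179
combine D(112), 179 → 291
The subtree containing F is merged 4 times, so code length = 4.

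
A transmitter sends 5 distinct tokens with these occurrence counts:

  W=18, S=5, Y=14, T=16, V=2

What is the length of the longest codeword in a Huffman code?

Merge the two lowest-weight nodes at each step:
merge V(2) and S(5): 7
merge 7 and Y(14): 21
merge T(16) and W(18): 34
merge 21 and 34: 55
Maximum depth reached is 3.

3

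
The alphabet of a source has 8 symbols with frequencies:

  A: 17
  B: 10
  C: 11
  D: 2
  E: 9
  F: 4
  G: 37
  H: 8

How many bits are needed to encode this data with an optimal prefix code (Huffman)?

259

Greedily combine the two least-frequent nodes:
combine D(2), F(4) → 6
combine 6, H(8) → 14
combine E(9), B(10) → 19
combine C(11), 14 → 25
combine A(17), 19 → 36
combine 25, 36 → 61
combine G(37), 61 → 98
Total encoded bits = sum of merged weights = 6 + 14 + 19 + 25 + 36 + 61 + 98 = 259.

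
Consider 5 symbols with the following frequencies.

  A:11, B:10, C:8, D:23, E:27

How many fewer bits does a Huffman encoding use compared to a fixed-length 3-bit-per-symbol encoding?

Fixed-length: 3 bits × 79 symbols = 237 bits.
Huffman merges:
C(8) + B(10) → 18
A(11) + 18 → 29
D(23) + E(27) → 50
29 + 50 → 79
Huffman total = 18 + 29 + 50 + 79 = 176 bits.
Saving = 237 − 176 = 61 bits.

61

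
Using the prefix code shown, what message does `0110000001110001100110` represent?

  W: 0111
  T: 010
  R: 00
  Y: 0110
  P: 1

YRRWRYY

Read left to right; each codeword is recognised as soon as it completes (prefix code):
  0110→Y | 00→R | 00→R | 0111→W | 00→R | 0110→Y | 0110→Y
Decoded message: YRRWRYY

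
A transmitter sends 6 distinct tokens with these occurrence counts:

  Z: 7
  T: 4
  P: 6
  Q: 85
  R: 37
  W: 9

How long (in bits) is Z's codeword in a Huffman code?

Huffman merges, smallest pair first:
merge T(4) and P(6): 10
merge Z(7) and W(9): 16
merge 10 and 16: 26
merge 26 and R(37): 63
merge 63 and Q(85): 148
The subtree containing Z is merged 4 times, so code length = 4.

4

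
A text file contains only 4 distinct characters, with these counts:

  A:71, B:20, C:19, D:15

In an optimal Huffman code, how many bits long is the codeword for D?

Huffman merges, smallest pair first:
combine D(15), C(19) → 34
combine B(20), 34 → 54
combine 54, A(71) → 125
The subtree containing D is merged 3 times, so code length = 3.

3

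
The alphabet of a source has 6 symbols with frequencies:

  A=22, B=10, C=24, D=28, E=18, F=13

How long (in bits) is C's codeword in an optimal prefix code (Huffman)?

2

Repeatedly merge the two smallest:
merge B(10) and F(13): 23
merge E(18) and A(22): 40
merge 23 and C(24): 47
merge D(28) and 40: 68
merge 47 and 68: 115
C sits 2 levels below the root, so its codeword is 2 bits.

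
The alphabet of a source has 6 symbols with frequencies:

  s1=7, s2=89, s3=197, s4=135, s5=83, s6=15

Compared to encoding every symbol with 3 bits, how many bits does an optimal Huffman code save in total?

402

Fixed-length: 3 bits × 526 symbols = 1578 bits.
Huffman merges:
combine s1(7), s6(15) → 22
combine 22, s5(83) → 105
combine s2(89), 105 → 194
combine s4(135), 194 → 329
combine s3(197), 329 → 526
Huffman total = 22 + 105 + 194 + 329 + 526 = 1176 bits.
Saving = 1578 − 1176 = 402 bits.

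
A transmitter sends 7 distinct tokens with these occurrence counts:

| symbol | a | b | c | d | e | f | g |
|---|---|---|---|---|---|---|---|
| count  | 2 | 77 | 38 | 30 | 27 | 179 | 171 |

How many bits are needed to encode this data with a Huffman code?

1228

Merge the two smallest weights repeatedly:
combine a(2), e(27) → 29
combine 29, d(30) → 59
combine c(38), 59 → 97
combine b(77), 97 → 174
combine g(171), 174 → 345
combine f(179), 345 → 524
The encoded length is the sum of every internal node's weight: 29 + 59 + 97 + 174 + 345 + 524 = 1228 bits.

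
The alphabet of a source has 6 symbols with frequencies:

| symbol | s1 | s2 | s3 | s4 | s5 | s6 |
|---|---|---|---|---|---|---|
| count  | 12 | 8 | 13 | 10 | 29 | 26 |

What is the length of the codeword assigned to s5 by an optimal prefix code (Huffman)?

Build the tree from the bottom:
merge s2(8) and s4(10): 18
merge s1(12) and s3(13): 25
merge 18 and 25: 43
merge s6(26) and s5(29): 55
merge 43 and 55: 98
s5 sits 2 levels below the root, so its codeword is 2 bits.

2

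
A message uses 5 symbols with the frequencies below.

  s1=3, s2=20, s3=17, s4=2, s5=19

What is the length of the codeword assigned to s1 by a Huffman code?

3

Huffman merges, smallest pair first:
merge s4(2) and s1(3): 5
merge 5 and s3(17): 22
merge s5(19) and s2(20): 39
merge 22 and 39: 61
s1's leaf is at depth 3, giving a 3-bit codeword.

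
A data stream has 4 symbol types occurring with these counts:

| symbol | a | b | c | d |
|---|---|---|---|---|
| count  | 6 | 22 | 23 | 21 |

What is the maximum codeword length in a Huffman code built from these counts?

2

Merge the two lowest-weight nodes at each step:
a(6) + d(21) → 27
b(22) + c(23) → 45
27 + 45 → 72
The first pair merged (a, d) ends up deepest, at depth 2.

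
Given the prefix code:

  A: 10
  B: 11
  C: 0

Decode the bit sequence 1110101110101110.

BAABAABA

Read left to right; each codeword is recognised as soon as it completes (prefix code):
  11→B | 10→A | 10→A | 11→B | 10→A | 10→A | 11→B | 10→A
Decoded message: BAABAABA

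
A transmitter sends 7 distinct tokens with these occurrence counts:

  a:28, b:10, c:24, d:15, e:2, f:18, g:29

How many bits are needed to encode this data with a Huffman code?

Merge the two smallest weights repeatedly:
combine e(2), b(10) → 12
combine 12, d(15) → 27
combine f(18), c(24) → 42
combine 27, a(28) → 55
combine g(29), 42 → 71
combine 55, 71 → 126
Each symbol's bit-cost is frequency × depth; summing gives 333 bits (equivalently 12 + 27 + 42 + 55 + 71 + 126).

333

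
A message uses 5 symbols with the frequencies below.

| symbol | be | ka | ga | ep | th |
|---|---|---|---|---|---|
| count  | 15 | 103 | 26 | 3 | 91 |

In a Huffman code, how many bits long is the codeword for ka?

Huffman merges, smallest pair first:
combine ep(3), be(15) → 18
combine 18, ga(26) → 44
combine 44, th(91) → 135
combine ka(103), 135 → 238
ka sits one level below the root: a 1-bit codeword.

1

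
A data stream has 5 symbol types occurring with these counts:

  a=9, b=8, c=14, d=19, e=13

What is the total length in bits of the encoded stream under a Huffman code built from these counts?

Merge the two smallest weights repeatedly:
b(8) + a(9) → 17
e(13) + c(14) → 27
17 + d(19) → 36
27 + 36 → 63
The encoded length is the sum of every internal node's weight: 17 + 27 + 36 + 63 = 143 bits.

143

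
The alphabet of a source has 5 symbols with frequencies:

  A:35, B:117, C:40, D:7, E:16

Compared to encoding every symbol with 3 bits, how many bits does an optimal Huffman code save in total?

251

Fixed-length: 3 bits × 215 symbols = 645 bits.
Huffman merges:
merge D(7) and E(16): 23
merge 23 and A(35): 58
merge C(40) and 58: 98
merge 98 and B(117): 215
Huffman total = 23 + 58 + 98 + 215 = 394 bits.
Saving = 645 − 394 = 251 bits.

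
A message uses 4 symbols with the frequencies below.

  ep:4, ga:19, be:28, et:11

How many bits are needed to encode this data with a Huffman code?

111

Greedily combine the two least-frequent nodes:
ep(4) + et(11) → 15
15 + ga(19) → 34
be(28) + 34 → 62
The encoded length is the sum of every internal node's weight: 15 + 34 + 62 = 111 bits.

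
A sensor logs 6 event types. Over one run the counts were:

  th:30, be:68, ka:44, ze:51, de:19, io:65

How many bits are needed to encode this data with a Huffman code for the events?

696

Build the Huffman tree bottom-up:
de(19) + th(30) → 49
ka(44) + 49 → 93
ze(51) + io(65) → 116
be(68) + 93 → 161
116 + 161 → 277
Total encoded bits = sum of merged weights = 49 + 93 + 116 + 161 + 277 = 696.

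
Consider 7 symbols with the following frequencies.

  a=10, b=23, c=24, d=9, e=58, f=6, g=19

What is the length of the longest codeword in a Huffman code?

Merge the two lowest-weight nodes at each step:
merge f(6) and d(9): 15
merge a(10) and 15: 25
merge g(19) and b(23): 42
merge c(24) and 25: 49
merge 42 and 49: 91
merge e(58) and 91: 149
Maximum depth reached is 5.

5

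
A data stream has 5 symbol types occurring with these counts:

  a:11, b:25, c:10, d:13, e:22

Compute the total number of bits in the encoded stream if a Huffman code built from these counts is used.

Build the Huffman tree bottom-up:
combine c(10), a(11) → 21
combine d(13), 21 → 34
combine e(22), b(25) → 47
combine 34, 47 → 81
Each symbol's bit-cost is frequency × depth; summing gives 183 bits (equivalently 21 + 34 + 47 + 81).

183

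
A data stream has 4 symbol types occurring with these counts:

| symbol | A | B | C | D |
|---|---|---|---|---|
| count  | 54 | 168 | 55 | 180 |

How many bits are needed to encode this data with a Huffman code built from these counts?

843

Greedily combine the two least-frequent nodes:
combine A(54), C(55) → 109
combine 109, B(168) → 277
combine D(180), 277 → 457
Total encoded bits = sum of merged weights = 109 + 277 + 457 = 843.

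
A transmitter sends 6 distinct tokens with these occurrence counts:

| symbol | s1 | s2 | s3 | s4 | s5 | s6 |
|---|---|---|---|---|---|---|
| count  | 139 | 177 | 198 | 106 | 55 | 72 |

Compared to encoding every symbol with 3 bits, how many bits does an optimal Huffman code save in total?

Fixed-length: 3 bits × 747 symbols = 2241 bits.
Huffman merges:
merge s5(55) and s6(72): 127
merge s4(106) and 127: 233
merge s1(139) and s2(177): 316
merge s3(198) and 233: 431
merge 316 and 431: 747
Huffman total = 127 + 233 + 316 + 431 + 747 = 1854 bits.
Saving = 2241 − 1854 = 387 bits.

387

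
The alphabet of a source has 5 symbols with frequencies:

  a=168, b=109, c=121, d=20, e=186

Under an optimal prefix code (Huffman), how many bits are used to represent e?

2

Huffman merges, smallest pair first:
d(20) + b(109) → 129
c(121) + 129 → 250
a(168) + e(186) → 354
250 + 354 → 604
e sits 2 levels below the root, so its codeword is 2 bits.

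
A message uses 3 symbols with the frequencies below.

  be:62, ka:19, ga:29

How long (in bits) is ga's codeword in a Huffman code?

Huffman merges, smallest pair first:
combine ka(19), ga(29) → 48
combine 48, be(62) → 110
The subtree containing ga is merged 2 times, so code length = 2.

2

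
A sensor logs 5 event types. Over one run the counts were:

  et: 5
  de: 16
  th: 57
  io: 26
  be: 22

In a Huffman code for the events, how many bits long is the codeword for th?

1

Build the tree from the bottom:
combine et(5), de(16) → 21
combine 21, be(22) → 43
combine io(26), 43 → 69
combine th(57), 69 → 126
th is merged only at the final step, so code length = 1.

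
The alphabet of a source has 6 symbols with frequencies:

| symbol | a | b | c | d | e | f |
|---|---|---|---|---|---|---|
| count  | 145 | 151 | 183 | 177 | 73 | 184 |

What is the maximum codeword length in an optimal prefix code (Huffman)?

Merge the two lowest-weight nodes at each step:
combine e(73), a(145) → 218
combine b(151), d(177) → 328
combine c(183), f(184) → 367
combine 218, 328 → 546
combine 367, 546 → 913
Maximum depth reached is 3.

3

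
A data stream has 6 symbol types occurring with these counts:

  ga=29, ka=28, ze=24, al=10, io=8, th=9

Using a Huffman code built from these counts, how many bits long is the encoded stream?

260

Merge the two smallest weights repeatedly:
io(8) + th(9) → 17
al(10) + 17 → 27
ze(24) + 27 → 51
ka(28) + ga(29) → 57
51 + 57 → 108
Each symbol's bit-cost is frequency × depth; summing gives 260 bits (equivalently 17 + 27 + 51 + 57 + 108).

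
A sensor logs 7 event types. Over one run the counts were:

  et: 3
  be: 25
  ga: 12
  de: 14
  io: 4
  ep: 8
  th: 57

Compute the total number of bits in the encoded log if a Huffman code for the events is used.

Merge the two smallest weights repeatedly:
et(3) + io(4) → 7
7 + ep(8) → 15
ga(12) + de(14) → 26
15 + be(25) → 40
26 + 40 → 66
th(57) + 66 → 123
The encoded length is the sum of every internal node's weight: 7 + 15 + 26 + 40 + 66 + 123 = 277 bits.

277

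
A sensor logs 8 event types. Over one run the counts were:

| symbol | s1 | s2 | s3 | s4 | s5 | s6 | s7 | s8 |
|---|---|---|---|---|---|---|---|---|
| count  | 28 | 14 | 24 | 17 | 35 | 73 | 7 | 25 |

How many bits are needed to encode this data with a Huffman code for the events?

617

Build the Huffman tree bottom-up:
s7(7) + s2(14) → 21
s4(17) + 21 → 38
s3(24) + s8(25) → 49
s1(28) + s5(35) → 63
38 + 49 → 87
63 + s6(73) → 136
87 + 136 → 223
Each symbol's bit-cost is frequency × depth; summing gives 617 bits (equivalently 21 + 38 + 49 + 63 + 87 + 136 + 223).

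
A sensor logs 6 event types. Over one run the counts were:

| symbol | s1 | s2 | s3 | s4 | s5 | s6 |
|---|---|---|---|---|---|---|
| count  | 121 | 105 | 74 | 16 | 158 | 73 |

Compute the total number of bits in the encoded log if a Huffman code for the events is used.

1346

Build the Huffman tree bottom-up:
merge s4(16) and s6(73): 89
merge s3(74) and 89: 163
merge s2(105) and s1(121): 226
merge s5(158) and 163: 321
merge 226 and 321: 547
Each symbol's bit-cost is frequency × depth; summing gives 1346 bits (equivalently 89 + 163 + 226 + 321 + 547).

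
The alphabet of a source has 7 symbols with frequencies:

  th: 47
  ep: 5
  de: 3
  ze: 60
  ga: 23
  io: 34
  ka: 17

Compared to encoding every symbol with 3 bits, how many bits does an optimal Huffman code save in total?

Fixed-length: 3 bits × 189 symbols = 567 bits.
Huffman merges:
merge de(3) and ep(5): 8
merge 8 and ka(17): 25
merge ga(23) and 25: 48
merge io(34) and th(47): 81
merge 48 and ze(60): 108
merge 81 and 108: 189
Huffman total = 8 + 25 + 48 + 81 + 108 + 189 = 459 bits.
Saving = 567 − 459 = 108 bits.

108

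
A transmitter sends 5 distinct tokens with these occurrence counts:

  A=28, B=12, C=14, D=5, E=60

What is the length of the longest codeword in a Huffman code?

4

Merge the two lowest-weight nodes at each step:
combine D(5), B(12) → 17
combine C(14), 17 → 31
combine A(28), 31 → 59
combine 59, E(60) → 119
The rarest symbols sit at the bottom; the longest codeword is 4 bits.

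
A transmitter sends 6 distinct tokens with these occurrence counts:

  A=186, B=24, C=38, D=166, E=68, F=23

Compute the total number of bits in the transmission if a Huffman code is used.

Greedily combine the two least-frequent nodes:
combine F(23), B(24) → 47
combine C(38), 47 → 85
combine E(68), 85 → 153
combine 153, D(166) → 319
combine A(186), 319 → 505
Total encoded bits = sum of merged weights = 47 + 85 + 153 + 319 + 505 = 1109.

1109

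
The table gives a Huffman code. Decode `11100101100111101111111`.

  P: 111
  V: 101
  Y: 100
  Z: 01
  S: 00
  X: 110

PSVYPVPP

Read left to right; each codeword is recognised as soon as it completes (prefix code):
  111→P | 00→S | 101→V | 100→Y | 111→P | 101→V | 111→P | 111→P
Decoded message: PSVYPVPP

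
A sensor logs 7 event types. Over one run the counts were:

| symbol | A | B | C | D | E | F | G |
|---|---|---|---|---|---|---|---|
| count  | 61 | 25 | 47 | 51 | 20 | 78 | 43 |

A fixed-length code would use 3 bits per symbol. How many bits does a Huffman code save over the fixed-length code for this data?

94

Fixed-length: 3 bits × 325 symbols = 975 bits.
Huffman merges:
E(20) + B(25) → 45
G(43) + 45 → 88
C(47) + D(51) → 98
A(61) + F(78) → 139
88 + 98 → 186
139 + 186 → 325
Huffman total = 45 + 88 + 98 + 139 + 186 + 325 = 881 bits.
Saving = 975 − 881 = 94 bits.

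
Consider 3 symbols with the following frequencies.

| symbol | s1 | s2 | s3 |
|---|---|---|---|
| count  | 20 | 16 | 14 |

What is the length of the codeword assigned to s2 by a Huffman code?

Repeatedly merge the two smallest:
merge s3(14) and s2(16): 30
merge s1(20) and 30: 50
s2 sits 2 levels below the root, so its codeword is 2 bits.

2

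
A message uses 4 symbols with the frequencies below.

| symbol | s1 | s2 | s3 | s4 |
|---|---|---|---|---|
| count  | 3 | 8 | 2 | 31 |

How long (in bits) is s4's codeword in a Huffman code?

1

Build the tree from the bottom:
s3(2) + s1(3) → 5
5 + s2(8) → 13
13 + s4(31) → 44
s4 is merged only at the final step, so code length = 1.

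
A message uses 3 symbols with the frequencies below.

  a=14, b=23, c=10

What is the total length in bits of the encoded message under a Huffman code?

71

Build the Huffman tree bottom-up:
merge c(10) and a(14): 24
merge b(23) and 24: 47
Each symbol's bit-cost is frequency × depth; summing gives 71 bits (equivalently 24 + 47).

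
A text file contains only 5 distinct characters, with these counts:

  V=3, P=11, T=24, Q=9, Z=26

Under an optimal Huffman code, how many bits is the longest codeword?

4

Merge the two lowest-weight nodes at each step:
merge V(3) and Q(9): 12
merge P(11) and 12: 23
merge 23 and T(24): 47
merge Z(26) and 47: 73
Maximum depth reached is 4.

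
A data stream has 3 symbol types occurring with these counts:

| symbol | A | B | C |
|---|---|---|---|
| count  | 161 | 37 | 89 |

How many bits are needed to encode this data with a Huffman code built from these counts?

Greedily combine the two least-frequent nodes:
combine B(37), C(89) → 126
combine 126, A(161) → 287
Total encoded bits = sum of merged weights = 126 + 287 = 413.

413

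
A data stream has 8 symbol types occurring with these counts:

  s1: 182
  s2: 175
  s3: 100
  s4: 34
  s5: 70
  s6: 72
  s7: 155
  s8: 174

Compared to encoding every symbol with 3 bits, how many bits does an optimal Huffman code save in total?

Fixed-length: 3 bits × 962 symbols = 2886 bits.
Huffman merges:
combine s4(34), s5(70) → 104
combine s6(72), s3(100) → 172
combine 104, s7(155) → 259
combine 172, s8(174) → 346
combine s2(175), s1(182) → 357
combine 259, 346 → 605
combine 357, 605 → 962
Huffman total = 104 + 172 + 259 + 346 + 357 + 605 + 962 = 2805 bits.
Saving = 2886 − 2805 = 81 bits.

81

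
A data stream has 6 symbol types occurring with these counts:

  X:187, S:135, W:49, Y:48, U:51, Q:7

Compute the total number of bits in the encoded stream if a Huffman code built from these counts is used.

Merge the two smallest weights repeatedly:
combine Q(7), Y(48) → 55
combine W(49), U(51) → 100
combine 55, 100 → 155
combine S(135), 155 → 290
combine X(187), 290 → 477
Each symbol's bit-cost is frequency × depth; summing gives 1077 bits (equivalently 55 + 100 + 155 + 290 + 477).

1077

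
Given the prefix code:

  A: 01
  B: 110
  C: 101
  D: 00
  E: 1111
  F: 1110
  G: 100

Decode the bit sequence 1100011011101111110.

BDBFEB

Read left to right; each codeword is recognised as soon as it completes (prefix code):
  110→B | 00→D | 110→B | 1110→F | 1111→E | 110→B
Decoded message: BDBFEB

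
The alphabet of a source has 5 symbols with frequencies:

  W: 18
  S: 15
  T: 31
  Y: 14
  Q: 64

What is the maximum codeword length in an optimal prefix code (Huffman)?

Merge the two lowest-weight nodes at each step:
combine Y(14), S(15) → 29
combine W(18), 29 → 47
combine T(31), 47 → 78
combine Q(64), 78 → 142
The rarest symbols sit at the bottom; the longest codeword is 4 bits.

4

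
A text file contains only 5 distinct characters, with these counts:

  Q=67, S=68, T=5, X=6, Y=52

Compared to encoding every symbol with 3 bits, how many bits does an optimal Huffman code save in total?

192

Fixed-length: 3 bits × 198 symbols = 594 bits.
Huffman merges:
merge T(5) and X(6): 11
merge 11 and Y(52): 63
merge 63 and Q(67): 130
merge S(68) and 130: 198
Huffman total = 11 + 63 + 130 + 198 = 402 bits.
Saving = 594 − 402 = 192 bits.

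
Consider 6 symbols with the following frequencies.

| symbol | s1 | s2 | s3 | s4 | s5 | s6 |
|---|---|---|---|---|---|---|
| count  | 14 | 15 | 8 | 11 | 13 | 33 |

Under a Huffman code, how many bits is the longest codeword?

3

Merge the two lowest-weight nodes at each step:
s3(8) + s4(11) → 19
s5(13) + s1(14) → 27
s2(15) + 19 → 34
27 + s6(33) → 60
34 + 60 → 94
Maximum depth reached is 3.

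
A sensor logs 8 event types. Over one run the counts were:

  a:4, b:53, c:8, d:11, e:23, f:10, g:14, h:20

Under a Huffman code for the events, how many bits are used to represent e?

3

Repeatedly merge the two smallest:
combine a(4), c(8) → 12
combine f(10), d(11) → 21
combine 12, g(14) → 26
combine h(20), 21 → 41
combine e(23), 26 → 49
combine 41, 49 → 90
combine b(53), 90 → 143
The subtree containing e is merged 3 times, so code length = 3.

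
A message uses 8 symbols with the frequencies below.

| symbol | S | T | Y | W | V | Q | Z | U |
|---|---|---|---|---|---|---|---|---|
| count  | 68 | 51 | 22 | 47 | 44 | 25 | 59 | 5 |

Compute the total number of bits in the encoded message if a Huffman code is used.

Build the Huffman tree bottom-up:
combine U(5), Y(22) → 27
combine Q(25), 27 → 52
combine V(44), W(47) → 91
combine T(51), 52 → 103
combine Z(59), S(68) → 127
combine 91, 103 → 194
combine 127, 194 → 321
The encoded length is the sum of every internal node's weight: 27 + 52 + 91 + 103 + 127 + 194 + 321 = 915 bits.

915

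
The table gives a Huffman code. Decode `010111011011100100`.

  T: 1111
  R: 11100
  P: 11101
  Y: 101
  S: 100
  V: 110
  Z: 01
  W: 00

Read left to right; each codeword is recognised as soon as it completes (prefix code):
  01→Z | 01→Z | 110→V | 110→V | 11100→R | 100→S
Decoded message: ZZVVRS

ZZVVRS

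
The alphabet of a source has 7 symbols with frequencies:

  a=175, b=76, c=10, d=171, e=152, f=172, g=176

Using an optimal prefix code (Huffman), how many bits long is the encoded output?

2531

Merge the two smallest weights repeatedly:
merge c(10) and b(76): 86
merge 86 and e(152): 238
merge d(171) and f(172): 343
merge a(175) and g(176): 351
merge 238 and 343: 581
merge 351 and 581: 932
Total encoded bits = sum of merged weights = 86 + 238 + 343 + 351 + 581 + 932 = 2531.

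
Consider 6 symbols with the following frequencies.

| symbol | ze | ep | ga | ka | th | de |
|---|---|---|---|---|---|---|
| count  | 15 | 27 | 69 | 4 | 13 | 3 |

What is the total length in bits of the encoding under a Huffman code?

255

Build the Huffman tree bottom-up:
merge de(3) and ka(4): 7
merge 7 and th(13): 20
merge ze(15) and 20: 35
merge ep(27) and 35: 62
merge 62 and ga(69): 131
Total encoded bits = sum of merged weights = 7 + 20 + 35 + 62 + 131 = 255.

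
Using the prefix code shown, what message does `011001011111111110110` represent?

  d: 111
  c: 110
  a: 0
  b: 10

acabdddbc

Read left to right; each codeword is recognised as soon as it completes (prefix code):
  0→a | 110→c | 0→a | 10→b | 111→d | 111→d | 111→d | 10→b | 110→c
Decoded message: acabdddbc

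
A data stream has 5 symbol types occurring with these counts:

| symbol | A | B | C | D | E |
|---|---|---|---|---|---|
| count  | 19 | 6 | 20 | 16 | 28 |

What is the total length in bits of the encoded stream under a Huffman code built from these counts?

200

Merge the two smallest weights repeatedly:
combine B(6), D(16) → 22
combine A(19), C(20) → 39
combine 22, E(28) → 50
combine 39, 50 → 89
Each symbol's bit-cost is frequency × depth; summing gives 200 bits (equivalently 22 + 39 + 50 + 89).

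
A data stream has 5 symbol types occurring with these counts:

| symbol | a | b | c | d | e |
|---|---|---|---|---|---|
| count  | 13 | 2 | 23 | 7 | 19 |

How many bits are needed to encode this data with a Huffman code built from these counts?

Merge the two smallest weights repeatedly:
combine b(2), d(7) → 9
combine 9, a(13) → 22
combine e(19), 22 → 41
combine c(23), 41 → 64
Each symbol's bit-cost is frequency × depth; summing gives 136 bits (equivalently 9 + 22 + 41 + 64).

136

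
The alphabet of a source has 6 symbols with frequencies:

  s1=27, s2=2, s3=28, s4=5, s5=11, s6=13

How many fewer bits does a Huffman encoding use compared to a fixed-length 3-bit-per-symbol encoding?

Fixed-length: 3 bits × 86 symbols = 258 bits.
Huffman merges:
s2(2) + s4(5) → 7
7 + s5(11) → 18
s6(13) + 18 → 31
s1(27) + s3(28) → 55
31 + 55 → 86
Huffman total = 7 + 18 + 31 + 55 + 86 = 197 bits.
Saving = 258 − 197 = 61 bits.

61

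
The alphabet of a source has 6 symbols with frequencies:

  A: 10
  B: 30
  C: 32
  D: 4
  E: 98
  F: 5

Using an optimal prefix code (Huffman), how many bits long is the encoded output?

Greedily combine the two least-frequent nodes:
combine D(4), F(5) → 9
combine 9, A(10) → 19
combine 19, B(30) → 49
combine C(32), 49 → 81
combine 81, E(98) → 179
The encoded length is the sum of every internal node's weight: 9 + 19 + 49 + 81 + 179 = 337 bits.

337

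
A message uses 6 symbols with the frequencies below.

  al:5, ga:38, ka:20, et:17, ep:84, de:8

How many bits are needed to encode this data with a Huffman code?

353

Build the Huffman tree bottom-up:
merge al(5) and de(8): 13
merge 13 and et(17): 30
merge ka(20) and 30: 50
merge ga(38) and 50: 88
merge ep(84) and 88: 172
Each symbol's bit-cost is frequency × depth; summing gives 353 bits (equivalently 13 + 30 + 50 + 88 + 172).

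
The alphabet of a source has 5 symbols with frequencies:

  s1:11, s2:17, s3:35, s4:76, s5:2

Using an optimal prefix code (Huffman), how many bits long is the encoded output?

Build the Huffman tree bottom-up:
combine s5(2), s1(11) → 13
combine 13, s2(17) → 30
combine 30, s3(35) → 65
combine 65, s4(76) → 141
Total encoded bits = sum of merged weights = 13 + 30 + 65 + 141 = 249.

249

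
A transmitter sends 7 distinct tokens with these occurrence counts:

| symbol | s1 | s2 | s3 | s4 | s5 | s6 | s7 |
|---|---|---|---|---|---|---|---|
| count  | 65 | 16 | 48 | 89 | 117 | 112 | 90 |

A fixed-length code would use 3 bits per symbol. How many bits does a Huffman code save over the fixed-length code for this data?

Fixed-length: 3 bits × 537 symbols = 1611 bits.
Huffman merges:
combine s2(16), s3(48) → 64
combine 64, s1(65) → 129
combine s4(89), s7(90) → 179
combine s6(112), s5(117) → 229
combine 129, 179 → 308
combine 229, 308 → 537
Huffman total = 64 + 129 + 179 + 229 + 308 + 537 = 1446 bits.
Saving = 1611 − 1446 = 165 bits.

165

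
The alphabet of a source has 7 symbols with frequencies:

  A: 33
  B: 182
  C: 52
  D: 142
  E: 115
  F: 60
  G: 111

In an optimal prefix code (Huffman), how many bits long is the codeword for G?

Huffman merges, smallest pair first:
combine A(33), C(52) → 85
combine F(60), 85 → 145
combine G(111), E(115) → 226
combine D(142), 145 → 287
combine B(182), 226 → 408
combine 287, 408 → 695
The subtree containing G is merged 3 times, so code length = 3.

3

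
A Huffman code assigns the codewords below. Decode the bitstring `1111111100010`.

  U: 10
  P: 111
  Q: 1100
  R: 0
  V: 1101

Read left to right; each codeword is recognised as soon as it completes (prefix code):
  111→P | 111→P | 1100→Q | 0→R | 10→U
Decoded message: PPQRU

PPQRU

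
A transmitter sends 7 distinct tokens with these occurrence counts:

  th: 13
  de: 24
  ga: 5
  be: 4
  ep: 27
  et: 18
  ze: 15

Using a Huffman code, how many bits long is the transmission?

Build the Huffman tree bottom-up:
merge be(4) and ga(5): 9
merge 9 and th(13): 22
merge ze(15) and et(18): 33
merge 22 and de(24): 46
merge ep(27) and 33: 60
merge 46 and 60: 106
Each symbol's bit-cost is frequency × depth; summing gives 276 bits (equivalently 9 + 22 + 33 + 46 + 60 + 106).

276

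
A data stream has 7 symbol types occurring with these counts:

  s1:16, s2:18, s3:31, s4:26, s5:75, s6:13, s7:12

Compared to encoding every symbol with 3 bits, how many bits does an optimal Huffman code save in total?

Fixed-length: 3 bits × 191 symbols = 573 bits.
Huffman merges:
merge s7(12) and s6(13): 25
merge s1(16) and s2(18): 34
merge 25 and s4(26): 51
merge s3(31) and 34: 65
merge 51 and 65: 116
merge s5(75) and 116: 191
Huffman total = 25 + 34 + 51 + 65 + 116 + 191 = 482 bits.
Saving = 573 − 482 = 91 bits.

91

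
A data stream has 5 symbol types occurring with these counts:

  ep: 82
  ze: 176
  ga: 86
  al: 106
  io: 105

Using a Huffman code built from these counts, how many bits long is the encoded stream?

Merge the two smallest weights repeatedly:
merge ep(82) and ga(86): 168
merge io(105) and al(106): 211
merge 168 and ze(176): 344
merge 211 and 344: 555
Each symbol's bit-cost is frequency × depth; summing gives 1278 bits (equivalently 168 + 211 + 344 + 555).

1278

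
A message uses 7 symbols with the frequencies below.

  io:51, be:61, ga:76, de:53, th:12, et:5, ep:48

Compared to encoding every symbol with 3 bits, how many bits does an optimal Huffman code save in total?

Fixed-length: 3 bits × 306 symbols = 918 bits.
Huffman merges:
merge et(5) and th(12): 17
merge 17 and ep(48): 65
merge io(51) and de(53): 104
merge be(61) and 65: 126
merge ga(76) and 104: 180
merge 126 and 180: 306
Huffman total = 17 + 65 + 104 + 126 + 180 + 306 = 798 bits.
Saving = 918 − 798 = 120 bits.

120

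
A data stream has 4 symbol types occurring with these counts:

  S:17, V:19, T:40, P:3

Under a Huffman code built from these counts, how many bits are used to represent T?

Huffman merges, smallest pair first:
combine P(3), S(17) → 20
combine V(19), 20 → 39
combine 39, T(40) → 79
T sits one level below the root: a 1-bit codeword.

1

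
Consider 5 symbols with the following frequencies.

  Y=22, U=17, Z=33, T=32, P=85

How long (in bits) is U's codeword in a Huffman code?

3

Repeatedly merge the two smallest:
U(17) + Y(22) → 39
T(32) + Z(33) → 65
39 + 65 → 104
P(85) + 104 → 189
U's leaf is at depth 3, giving a 3-bit codeword.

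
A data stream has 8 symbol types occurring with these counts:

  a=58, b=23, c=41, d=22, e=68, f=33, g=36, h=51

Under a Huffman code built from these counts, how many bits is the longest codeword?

Merge the two lowest-weight nodes at each step:
combine d(22), b(23) → 45
combine f(33), g(36) → 69
combine c(41), 45 → 86
combine h(51), a(58) → 109
combine e(68), 69 → 137
combine 86, 109 → 195
combine 137, 195 → 332
The rarest symbols sit at the bottom; the longest codeword is 4 bits.

4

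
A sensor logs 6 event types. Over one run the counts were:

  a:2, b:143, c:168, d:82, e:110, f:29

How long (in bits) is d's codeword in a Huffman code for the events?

3

Huffman merges, smallest pair first:
a(2) + f(29) → 31
31 + d(82) → 113
e(110) + 113 → 223
b(143) + c(168) → 311
223 + 311 → 534
d sits 3 levels below the root, so its codeword is 3 bits.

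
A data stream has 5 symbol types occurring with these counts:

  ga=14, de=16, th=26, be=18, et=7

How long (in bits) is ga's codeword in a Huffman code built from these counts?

Huffman merges, smallest pair first:
merge et(7) and ga(14): 21
merge de(16) and be(18): 34
merge 21 and th(26): 47
merge 34 and 47: 81
The subtree containing ga is merged 3 times, so code length = 3.

3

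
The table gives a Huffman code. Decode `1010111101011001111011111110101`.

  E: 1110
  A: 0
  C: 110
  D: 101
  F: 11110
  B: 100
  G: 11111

DAFDBFGCD

Read left to right; each codeword is recognised as soon as it completes (prefix code):
  101→D | 0→A | 11110→F | 101→D | 100→B | 11110→F | 11111→G | 110→C | 101→D
Decoded message: DAFDBFGCD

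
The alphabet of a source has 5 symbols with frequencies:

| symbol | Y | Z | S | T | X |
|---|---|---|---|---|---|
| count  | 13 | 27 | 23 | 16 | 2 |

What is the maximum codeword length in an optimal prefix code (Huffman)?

3

Merge the two lowest-weight nodes at each step:
merge X(2) and Y(13): 15
merge 15 and T(16): 31
merge S(23) and Z(27): 50
merge 31 and 50: 81
The rarest symbols sit at the bottom; the longest codeword is 3 bits.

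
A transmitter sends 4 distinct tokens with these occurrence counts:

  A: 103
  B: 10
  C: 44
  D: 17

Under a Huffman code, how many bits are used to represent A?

Repeatedly merge the two smallest:
merge B(10) and D(17): 27
merge 27 and C(44): 71
merge 71 and A(103): 174
A is merged only at the final step, so code length = 1.

1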